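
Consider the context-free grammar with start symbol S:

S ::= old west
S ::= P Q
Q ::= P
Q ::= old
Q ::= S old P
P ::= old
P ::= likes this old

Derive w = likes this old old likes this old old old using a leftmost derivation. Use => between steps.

S => P Q => likes this old Q => likes this old S old P => likes this old P Q old P => likes this old old Q old P => likes this old old P old P => likes this old old likes this old old P => likes this old old likes this old old old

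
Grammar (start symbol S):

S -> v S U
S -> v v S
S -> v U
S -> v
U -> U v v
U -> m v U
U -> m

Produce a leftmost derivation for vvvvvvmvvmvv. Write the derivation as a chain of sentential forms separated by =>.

S=>vvS=>vvvSU=>vvvvvSU=>vvvvvvUU=>vvvvvvUvvU=>vvvvvvmvvU=>vvvvvvmvvUvv=>vvvvvvmvvmvv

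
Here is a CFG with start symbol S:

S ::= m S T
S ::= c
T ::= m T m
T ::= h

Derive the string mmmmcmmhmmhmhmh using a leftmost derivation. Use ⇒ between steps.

S ⇒ mST ⇒ mmSTT ⇒ mmmSTTT ⇒ mmmmSTTTT ⇒ mmmmcTTTT ⇒ mmmmcmTmTTT ⇒ mmmmcmmTmmTTT ⇒ mmmmcmmhmmTTT ⇒ mmmmcmmhmmhTT ⇒ mmmmcmmhmmhmTmT ⇒ mmmmcmmhmmhmhmT ⇒ mmmmcmmhmmhmhmh

S ⇒ mST   [S ::= m S T]
mST ⇒ mmSTT   [S ::= m S T]
mmSTT ⇒ mmmSTTT   [S ::= m S T]
mmmSTTT ⇒ mmmmSTTTT   [S ::= m S T]
mmmmSTTTT ⇒ mmmmcTTTT   [S ::= c]
mmmmcTTTT ⇒ mmmmcmTmTTT   [T ::= m T m]
mmmmcmTmTTT ⇒ mmmmcmmTmmTTT   [T ::= m T m]
mmmmcmmTmmTTT ⇒ mmmmcmmhmmTTT   [T ::= h]
mmmmcmmhmmTTT ⇒ mmmmcmmhmmhTT   [T ::= h]
mmmmcmmhmmhTT ⇒ mmmmcmmhmmhmTmT   [T ::= m T m]
mmmmcmmhmmhmTmT ⇒ mmmmcmmhmmhmhmT   [T ::= h]
mmmmcmmhmmhmhmT ⇒ mmmmcmmhmmhmhmh   [T ::= h]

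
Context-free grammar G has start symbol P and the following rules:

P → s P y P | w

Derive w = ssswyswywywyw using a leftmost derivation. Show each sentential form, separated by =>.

P => sPyP   [P → s P y P]
sPyP => ssPyPyP   [P → s P y P]
ssPyPyP => sssPyPyPyP   [P → s P y P]
sssPyPyPyP => ssswyPyPyP   [P → w]
ssswyPyPyP => ssswysPyPyPyP   [P → s P y P]
ssswysPyPyPyP => ssswyswyPyPyP   [P → w]
ssswyswyPyPyP => ssswyswywyPyP   [P → w]
ssswyswywyPyP => ssswyswywywyP   [P → w]
ssswyswywywyP => ssswyswywywyw   [P → w]

P=>sPyP=>ssPyPyP=>sssPyPyPyP=>ssswyPyPyP=>ssswysPyPyPyP=>ssswyswyPyPyP=>ssswyswywyPyP=>ssswyswywywyP=>ssswyswywywyw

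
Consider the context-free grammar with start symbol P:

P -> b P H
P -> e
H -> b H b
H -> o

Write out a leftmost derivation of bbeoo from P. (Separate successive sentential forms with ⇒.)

P⇒bPH⇒bbPHH⇒bbeHH⇒bbeoH⇒bbeoo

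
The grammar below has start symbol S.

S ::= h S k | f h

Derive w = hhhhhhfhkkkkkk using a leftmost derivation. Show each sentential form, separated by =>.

S => hSk => hhSkk => hhhSkkk => hhhhSkkkk => hhhhhSkkkkk => hhhhhhSkkkkkk => hhhhhhfhkkkkkk

S => hSk   [S ::= h S k]
hSk => hhSkk   [S ::= h S k]
hhSkk => hhhSkkk   [S ::= h S k]
hhhSkkk => hhhhSkkkk   [S ::= h S k]
hhhhSkkkk => hhhhhSkkkkk   [S ::= h S k]
hhhhhSkkkkk => hhhhhhSkkkkkk   [S ::= h S k]
hhhhhhSkkkkkk => hhhhhhfhkkkkkk   [S ::= f h]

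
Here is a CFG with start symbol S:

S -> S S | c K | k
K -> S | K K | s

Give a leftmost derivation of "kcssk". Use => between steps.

S => SS   [S -> S S]
SS => kS   [S -> k]
kS => kSS   [S -> S S]
kSS => kcKS   [S -> c K]
kcKS => kcKKS   [K -> K K]
kcKKS => kcsKS   [K -> s]
kcsKS => kcssS   [K -> s]
kcssS => kcssk   [S -> k]

S => SS => kS => kSS => kcKS => kcKKS => kcsKS => kcssS => kcssk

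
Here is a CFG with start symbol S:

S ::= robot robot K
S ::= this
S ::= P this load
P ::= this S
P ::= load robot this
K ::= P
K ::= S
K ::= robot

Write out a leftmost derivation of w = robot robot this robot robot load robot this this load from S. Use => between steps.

S => robot robot K => robot robot S => robot robot P this load => robot robot this S this load => robot robot this robot robot K this load => robot robot this robot robot P this load => robot robot this robot robot load robot this this load

S => robot robot K   [S ::= robot robot K]
robot robot K => robot robot S   [K ::= S]
robot robot S => robot robot P this load   [S ::= P this load]
robot robot P this load => robot robot this S this load   [P ::= this S]
robot robot this S this load => robot robot this robot robot K this load   [S ::= robot robot K]
robot robot this robot robot K this load => robot robot this robot robot P this load   [K ::= P]
robot robot this robot robot P this load => robot robot this robot robot load robot this this load   [P ::= load robot this]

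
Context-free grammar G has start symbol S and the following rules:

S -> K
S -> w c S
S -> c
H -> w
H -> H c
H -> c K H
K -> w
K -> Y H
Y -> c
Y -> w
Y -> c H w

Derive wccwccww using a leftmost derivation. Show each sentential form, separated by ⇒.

S ⇒ wcS   [S -> w c S]
wcS ⇒ wcK   [S -> K]
wcK ⇒ wcYH   [K -> Y H]
wcYH ⇒ wccHwH   [Y -> c H w]
wccHwH ⇒ wccHcwH   [H -> H c]
wccHcwH ⇒ wccHccwH   [H -> H c]
wccHccwH ⇒ wccwccwH   [H -> w]
wccwccwH ⇒ wccwccww   [H -> w]

S ⇒ wcS ⇒ wcK ⇒ wcYH ⇒ wccHwH ⇒ wccHcwH ⇒ wccHccwH ⇒ wccwccwH ⇒ wccwccww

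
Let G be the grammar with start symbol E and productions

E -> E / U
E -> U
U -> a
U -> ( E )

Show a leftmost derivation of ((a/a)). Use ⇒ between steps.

E ⇒ U   [E -> U]
U ⇒ (E)   [U -> ( E )]
(E) ⇒ (U)   [E -> U]
(U) ⇒ ((E))   [U -> ( E )]
((E)) ⇒ ((E/U))   [E -> E / U]
((E/U)) ⇒ ((U/U))   [E -> U]
((U/U)) ⇒ ((a/U))   [U -> a]
((a/U)) ⇒ ((a/a))   [U -> a]

E ⇒ U ⇒ (E) ⇒ (U) ⇒ ((E)) ⇒ ((E/U)) ⇒ ((U/U)) ⇒ ((a/U)) ⇒ ((a/a))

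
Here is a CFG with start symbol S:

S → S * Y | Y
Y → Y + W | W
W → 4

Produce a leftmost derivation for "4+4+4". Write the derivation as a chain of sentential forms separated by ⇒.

S ⇒ Y   [S → Y]
Y ⇒ Y+W   [Y → Y + W]
Y+W ⇒ Y+W+W   [Y → Y + W]
Y+W+W ⇒ W+W+W   [Y → W]
W+W+W ⇒ 4+W+W   [W → 4]
4+W+W ⇒ 4+4+W   [W → 4]
4+4+W ⇒ 4+4+4   [W → 4]

S ⇒ Y ⇒ Y+W ⇒ Y+W+W ⇒ W+W+W ⇒ 4+W+W ⇒ 4+4+W ⇒ 4+4+4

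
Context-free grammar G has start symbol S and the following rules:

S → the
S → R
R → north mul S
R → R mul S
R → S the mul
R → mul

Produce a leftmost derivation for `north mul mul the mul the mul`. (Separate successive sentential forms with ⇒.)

S ⇒ R   [S → R]
R ⇒ S the mul   [R → S the mul]
S the mul ⇒ R the mul   [S → R]
R the mul ⇒ S the mul the mul   [R → S the mul]
S the mul the mul ⇒ R the mul the mul   [S → R]
R the mul the mul ⇒ north mul S the mul the mul   [R → north mul S]
north mul S the mul the mul ⇒ north mul R the mul the mul   [S → R]
north mul R the mul the mul ⇒ north mul mul the mul the mul   [R → mul]

S ⇒ R ⇒ S the mul ⇒ R the mul ⇒ S the mul the mul ⇒ R the mul the mul ⇒ north mul S the mul the mul ⇒ north mul R the mul the mul ⇒ north mul mul the mul the mul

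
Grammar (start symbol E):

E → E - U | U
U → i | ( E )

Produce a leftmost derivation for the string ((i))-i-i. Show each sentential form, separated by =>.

E => E-U   [E → E - U]
E-U => E-U-U   [E → E - U]
E-U-U => U-U-U   [E → U]
U-U-U => (E)-U-U   [U → ( E )]
(E)-U-U => (U)-U-U   [E → U]
(U)-U-U => ((E))-U-U   [U → ( E )]
((E))-U-U => ((U))-U-U   [E → U]
((U))-U-U => ((i))-U-U   [U → i]
((i))-U-U => ((i))-i-U   [U → i]
((i))-i-U => ((i))-i-i   [U → i]

E=>E-U=>E-U-U=>U-U-U=>(E)-U-U=>(U)-U-U=>((E))-U-U=>((U))-U-U=>((i))-U-U=>((i))-i-U=>((i))-i-i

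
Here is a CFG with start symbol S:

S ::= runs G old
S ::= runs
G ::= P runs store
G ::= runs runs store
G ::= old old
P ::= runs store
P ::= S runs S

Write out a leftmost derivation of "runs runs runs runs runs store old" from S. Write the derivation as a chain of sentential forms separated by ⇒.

S ⇒ runs G old   [S ::= runs G old]
runs G old ⇒ runs P runs store old   [G ::= P runs store]
runs P runs store old ⇒ runs S runs S runs store old   [P ::= S runs S]
runs S runs S runs store old ⇒ runs runs runs S runs store old   [S ::= runs]
runs runs runs S runs store old ⇒ runs runs runs runs runs store old   [S ::= runs]

S ⇒ runs G old ⇒ runs P runs store old ⇒ runs S runs S runs store old ⇒ runs runs runs S runs store old ⇒ runs runs runs runs runs store old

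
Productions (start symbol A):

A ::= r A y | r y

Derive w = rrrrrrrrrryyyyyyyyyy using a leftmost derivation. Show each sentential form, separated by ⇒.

A ⇒ rAy ⇒ rrAyy ⇒ rrrAyyy ⇒ rrrrAyyyy ⇒ rrrrrAyyyyy ⇒ rrrrrrAyyyyyy ⇒ rrrrrrrAyyyyyyy ⇒ rrrrrrrrAyyyyyyyy ⇒ rrrrrrrrrAyyyyyyyyy ⇒ rrrrrrrrrryyyyyyyyyy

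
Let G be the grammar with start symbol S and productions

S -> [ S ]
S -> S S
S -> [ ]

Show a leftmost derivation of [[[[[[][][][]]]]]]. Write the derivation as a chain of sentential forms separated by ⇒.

S ⇒ [S] ⇒ [[S]] ⇒ [[[S]]] ⇒ [[[[S]]]] ⇒ [[[[[S]]]]] ⇒ [[[[[SS]]]]] ⇒ [[[[[SSS]]]]] ⇒ [[[[[[]SS]]]]] ⇒ [[[[[[]SSS]]]]] ⇒ [[[[[[][]SS]]]]] ⇒ [[[[[[][][]S]]]]] ⇒ [[[[[[][][][]]]]]]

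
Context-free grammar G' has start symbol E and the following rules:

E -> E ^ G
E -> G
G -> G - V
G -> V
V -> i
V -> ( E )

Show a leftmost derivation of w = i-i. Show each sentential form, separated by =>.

E=>G=>G-V=>V-V=>i-V=>i-i

E => G   [E -> G]
G => G-V   [G -> G - V]
G-V => V-V   [G -> V]
V-V => i-V   [V -> i]
i-V => i-i   [V -> i]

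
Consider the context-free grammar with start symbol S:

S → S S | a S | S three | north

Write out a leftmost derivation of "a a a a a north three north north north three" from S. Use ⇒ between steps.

S ⇒ S three ⇒ S S three ⇒ a S S three ⇒ a S S S three ⇒ a S S S S three ⇒ a a S S S S three ⇒ a a S three S S S three ⇒ a a a S three S S S three ⇒ a a a a S three S S S three ⇒ a a a a a S three S S S three ⇒ a a a a a north three S S S three ⇒ a a a a a north three north S S three ⇒ a a a a a north three north north S three ⇒ a a a a a north three north north north three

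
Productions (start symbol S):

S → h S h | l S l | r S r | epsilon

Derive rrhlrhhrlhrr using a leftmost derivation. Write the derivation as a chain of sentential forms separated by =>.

S => rSr => rrSrr => rrhShrr => rrhlSlhrr => rrhlrSrlhrr => rrhlrhShrlhrr => rrhlrhhrlhrr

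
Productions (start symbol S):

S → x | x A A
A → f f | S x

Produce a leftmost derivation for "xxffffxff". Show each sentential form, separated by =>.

S => xAA => xSxA => xxAAxA => xxffAxA => xxffffxA => xxffffxff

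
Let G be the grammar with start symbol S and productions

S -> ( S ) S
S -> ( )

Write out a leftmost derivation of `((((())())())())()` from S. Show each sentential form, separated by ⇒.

S ⇒ (S)S   [S -> ( S ) S]
(S)S ⇒ ((S)S)S   [S -> ( S ) S]
((S)S)S ⇒ (((S)S)S)S   [S -> ( S ) S]
(((S)S)S)S ⇒ ((((S)S)S)S)S   [S -> ( S ) S]
((((S)S)S)S)S ⇒ ((((())S)S)S)S   [S -> ( )]
((((())S)S)S)S ⇒ ((((())())S)S)S   [S -> ( )]
((((())())S)S)S ⇒ ((((())())())S)S   [S -> ( )]
((((())())())S)S ⇒ ((((())())())())S   [S -> ( )]
((((())())())())S ⇒ ((((())())())())()   [S -> ( )]

S ⇒ (S)S ⇒ ((S)S)S ⇒ (((S)S)S)S ⇒ ((((S)S)S)S)S ⇒ ((((())S)S)S)S ⇒ ((((())())S)S)S ⇒ ((((())())())S)S ⇒ ((((())())())())S ⇒ ((((())())())())()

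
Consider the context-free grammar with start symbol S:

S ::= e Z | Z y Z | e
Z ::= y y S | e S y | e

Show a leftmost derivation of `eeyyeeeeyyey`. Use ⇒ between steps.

S ⇒ ZyZ ⇒ eSyyZ ⇒ eeyyZ ⇒ eeyyeSy ⇒ eeyyeZyZy ⇒ eeyyeeSyyZy ⇒ eeyyeeeZyyZy ⇒ eeyyeeeeyyZy ⇒ eeyyeeeeyyey

S ⇒ ZyZ   [S ::= Z y Z]
ZyZ ⇒ eSyyZ   [Z ::= e S y]
eSyyZ ⇒ eeyyZ   [S ::= e]
eeyyZ ⇒ eeyyeSy   [Z ::= e S y]
eeyyeSy ⇒ eeyyeZyZy   [S ::= Z y Z]
eeyyeZyZy ⇒ eeyyeeSyyZy   [Z ::= e S y]
eeyyeeSyyZy ⇒ eeyyeeeZyyZy   [S ::= e Z]
eeyyeeeZyyZy ⇒ eeyyeeeeyyZy   [Z ::= e]
eeyyeeeeyyZy ⇒ eeyyeeeeyyey   [Z ::= e]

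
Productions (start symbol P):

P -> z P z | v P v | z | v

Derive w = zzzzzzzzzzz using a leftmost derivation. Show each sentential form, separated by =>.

P => zPz => zzPzz => zzzPzzz => zzzzPzzzz => zzzzzPzzzzz => zzzzzzzzzzz

P => zPz   [P -> z P z]
zPz => zzPzz   [P -> z P z]
zzPzz => zzzPzzz   [P -> z P z]
zzzPzzz => zzzzPzzzz   [P -> z P z]
zzzzPzzzz => zzzzzPzzzzz   [P -> z P z]
zzzzzPzzzzz => zzzzzzzzzzz   [P -> z]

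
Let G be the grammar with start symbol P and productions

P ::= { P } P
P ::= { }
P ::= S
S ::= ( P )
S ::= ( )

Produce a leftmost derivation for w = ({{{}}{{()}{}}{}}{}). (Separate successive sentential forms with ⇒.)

P⇒S⇒(P)⇒({P}P)⇒({{P}P}P)⇒({{{}}P}P)⇒({{{}}{P}P}P)⇒({{{}}{{P}P}P}P)⇒({{{}}{{S}P}P}P)⇒({{{}}{{()}P}P}P)⇒({{{}}{{()}{}}P}P)⇒({{{}}{{()}{}}{}}P)⇒({{{}}{{()}{}}{}}{})

P ⇒ S   [P ::= S]
S ⇒ (P)   [S ::= ( P )]
(P) ⇒ ({P}P)   [P ::= { P } P]
({P}P) ⇒ ({{P}P}P)   [P ::= { P } P]
({{P}P}P) ⇒ ({{{}}P}P)   [P ::= { }]
({{{}}P}P) ⇒ ({{{}}{P}P}P)   [P ::= { P } P]
({{{}}{P}P}P) ⇒ ({{{}}{{P}P}P}P)   [P ::= { P } P]
({{{}}{{P}P}P}P) ⇒ ({{{}}{{S}P}P}P)   [P ::= S]
({{{}}{{S}P}P}P) ⇒ ({{{}}{{()}P}P}P)   [S ::= ( )]
({{{}}{{()}P}P}P) ⇒ ({{{}}{{()}{}}P}P)   [P ::= { }]
({{{}}{{()}{}}P}P) ⇒ ({{{}}{{()}{}}{}}P)   [P ::= { }]
({{{}}{{()}{}}{}}P) ⇒ ({{{}}{{()}{}}{}}{})   [P ::= { }]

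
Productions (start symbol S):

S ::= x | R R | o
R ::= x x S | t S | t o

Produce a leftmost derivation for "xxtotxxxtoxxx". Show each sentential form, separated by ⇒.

S ⇒ RR ⇒ xxSR ⇒ xxRRR ⇒ xxtoRR ⇒ xxtotSR ⇒ xxtotxR ⇒ xxtotxxxS ⇒ xxtotxxxRR ⇒ xxtotxxxtoR ⇒ xxtotxxxtoxxS ⇒ xxtotxxxtoxxx

S ⇒ RR   [S ::= R R]
RR ⇒ xxSR   [R ::= x x S]
xxSR ⇒ xxRRR   [S ::= R R]
xxRRR ⇒ xxtoRR   [R ::= t o]
xxtoRR ⇒ xxtotSR   [R ::= t S]
xxtotSR ⇒ xxtotxR   [S ::= x]
xxtotxR ⇒ xxtotxxxS   [R ::= x x S]
xxtotxxxS ⇒ xxtotxxxRR   [S ::= R R]
xxtotxxxRR ⇒ xxtotxxxtoR   [R ::= t o]
xxtotxxxtoR ⇒ xxtotxxxtoxxS   [R ::= x x S]
xxtotxxxtoxxS ⇒ xxtotxxxtoxxx   [S ::= x]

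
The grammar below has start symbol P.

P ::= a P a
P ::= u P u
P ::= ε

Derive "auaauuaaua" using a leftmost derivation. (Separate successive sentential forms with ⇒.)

P ⇒ aPa ⇒ auPua ⇒ auaPaua ⇒ auaaPaaua ⇒ auaauPuaaua ⇒ auaauuaaua

P ⇒ aPa   [P ::= a P a]
aPa ⇒ auPua   [P ::= u P u]
auPua ⇒ auaPaua   [P ::= a P a]
auaPaua ⇒ auaaPaaua   [P ::= a P a]
auaaPaaua ⇒ auaauPuaaua   [P ::= u P u]
auaauPuaaua ⇒ auaauuaaua   [P ::= ε]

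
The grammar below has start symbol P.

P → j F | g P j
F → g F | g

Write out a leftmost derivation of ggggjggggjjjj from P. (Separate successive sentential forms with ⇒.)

P⇒gPj⇒ggPjj⇒gggPjjj⇒ggggPjjjj⇒ggggjFjjjj⇒ggggjgFjjjj⇒ggggjggFjjjj⇒ggggjgggFjjjj⇒ggggjggggjjjj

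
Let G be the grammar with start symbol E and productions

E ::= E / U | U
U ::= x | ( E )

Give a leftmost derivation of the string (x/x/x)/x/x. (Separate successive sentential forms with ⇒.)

E ⇒ E/U ⇒ E/U/U ⇒ U/U/U ⇒ (E)/U/U ⇒ (E/U)/U/U ⇒ (E/U/U)/U/U ⇒ (U/U/U)/U/U ⇒ (x/U/U)/U/U ⇒ (x/x/U)/U/U ⇒ (x/x/x)/U/U ⇒ (x/x/x)/x/U ⇒ (x/x/x)/x/x

E ⇒ E/U   [E ::= E / U]
E/U ⇒ E/U/U   [E ::= E / U]
E/U/U ⇒ U/U/U   [E ::= U]
U/U/U ⇒ (E)/U/U   [U ::= ( E )]
(E)/U/U ⇒ (E/U)/U/U   [E ::= E / U]
(E/U)/U/U ⇒ (E/U/U)/U/U   [E ::= E / U]
(E/U/U)/U/U ⇒ (U/U/U)/U/U   [E ::= U]
(U/U/U)/U/U ⇒ (x/U/U)/U/U   [U ::= x]
(x/U/U)/U/U ⇒ (x/x/U)/U/U   [U ::= x]
(x/x/U)/U/U ⇒ (x/x/x)/U/U   [U ::= x]
(x/x/x)/U/U ⇒ (x/x/x)/x/U   [U ::= x]
(x/x/x)/x/U ⇒ (x/x/x)/x/x   [U ::= x]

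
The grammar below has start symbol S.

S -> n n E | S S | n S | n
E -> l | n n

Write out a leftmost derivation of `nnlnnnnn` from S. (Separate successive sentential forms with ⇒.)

S ⇒ SS ⇒ nnES ⇒ nnlS ⇒ nnlnS ⇒ nnlnnnE ⇒ nnlnnnnn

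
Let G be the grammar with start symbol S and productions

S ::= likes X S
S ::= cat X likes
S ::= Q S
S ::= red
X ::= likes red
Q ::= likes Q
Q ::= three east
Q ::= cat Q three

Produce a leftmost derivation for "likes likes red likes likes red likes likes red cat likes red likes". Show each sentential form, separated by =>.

S => likes X S => likes likes red S => likes likes red likes X S => likes likes red likes likes red S => likes likes red likes likes red likes X S => likes likes red likes likes red likes likes red S => likes likes red likes likes red likes likes red cat X likes => likes likes red likes likes red likes likes red cat likes red likes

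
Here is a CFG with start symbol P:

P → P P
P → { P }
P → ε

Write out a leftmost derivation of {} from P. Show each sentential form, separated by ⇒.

P⇒PP⇒PPP⇒PPPP⇒PPPPP⇒{P}PPPP⇒{}PPPP⇒{}PPP⇒{}PP⇒{}P⇒{}

P ⇒ PP   [P → P P]
PP ⇒ PPP   [P → P P]
PPP ⇒ PPPP   [P → P P]
PPPP ⇒ PPPPP   [P → P P]
PPPPP ⇒ {P}PPPP   [P → { P }]
{P}PPPP ⇒ {}PPPP   [P → ε]
{}PPPP ⇒ {}PPP   [P → ε]
{}PPP ⇒ {}PP   [P → ε]
{}PP ⇒ {}P   [P → ε]
{}P ⇒ {}   [P → ε]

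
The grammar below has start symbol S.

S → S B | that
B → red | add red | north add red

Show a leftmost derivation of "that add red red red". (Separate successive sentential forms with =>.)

S => S B => S B B => S B B B => that B B B => that add red B B => that add red red B => that add red red red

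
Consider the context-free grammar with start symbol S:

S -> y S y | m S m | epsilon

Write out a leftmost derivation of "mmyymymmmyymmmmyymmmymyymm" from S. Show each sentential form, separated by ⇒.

S ⇒ mSm   [S -> m S m]
mSm ⇒ mmSmm   [S -> m S m]
mmSmm ⇒ mmySymm   [S -> y S y]
mmySymm ⇒ mmyySyymm   [S -> y S y]
mmyySyymm ⇒ mmyymSmyymm   [S -> m S m]
mmyymSmyymm ⇒ mmyymySymyymm   [S -> y S y]
mmyymySymyymm ⇒ mmyymymSmymyymm   [S -> m S m]
mmyymymSmymyymm ⇒ mmyymymmSmmymyymm   [S -> m S m]
mmyymymmSmmymyymm ⇒ mmyymymmmSmmmymyymm   [S -> m S m]
mmyymymmmSmmmymyymm ⇒ mmyymymmmySymmmymyymm   [S -> y S y]
mmyymymmmySymmmymyymm ⇒ mmyymymmmyySyymmmymyymm   [S -> y S y]
mmyymymmmyySyymmmymyymm ⇒ mmyymymmmyymSmyymmmymyymm   [S -> m S m]
mmyymymmmyymSmyymmmymyymm ⇒ mmyymymmmyymmSmmyymmmymyymm   [S -> m S m]
mmyymymmmyymmSmmyymmmymyymm ⇒ mmyymymmmyymmmmyymmmymyymm   [S -> epsilon]

S ⇒ mSm ⇒ mmSmm ⇒ mmySymm ⇒ mmyySyymm ⇒ mmyymSmyymm ⇒ mmyymySymyymm ⇒ mmyymymSmymyymm ⇒ mmyymymmSmmymyymm ⇒ mmyymymmmSmmmymyymm ⇒ mmyymymmmySymmmymyymm ⇒ mmyymymmmyySyymmmymyymm ⇒ mmyymymmmyymSmyymmmymyymm ⇒ mmyymymmmyymmSmmyymmmymyymm ⇒ mmyymymmmyymmmmyymmmymyymm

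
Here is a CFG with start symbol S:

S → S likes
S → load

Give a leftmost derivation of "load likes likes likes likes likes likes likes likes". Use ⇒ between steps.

S ⇒ S likes ⇒ S likes likes ⇒ S likes likes likes ⇒ S likes likes likes likes ⇒ S likes likes likes likes likes ⇒ S likes likes likes likes likes likes ⇒ S likes likes likes likes likes likes likes ⇒ S likes likes likes likes likes likes likes likes ⇒ load likes likes likes likes likes likes likes likes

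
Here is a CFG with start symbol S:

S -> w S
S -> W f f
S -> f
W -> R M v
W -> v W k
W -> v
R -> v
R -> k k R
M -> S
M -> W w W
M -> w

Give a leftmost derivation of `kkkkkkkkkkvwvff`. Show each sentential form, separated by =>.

S => Wff => RMvff => kkRMvff => kkkkRMvff => kkkkkkRMvff => kkkkkkkkRMvff => kkkkkkkkkkRMvff => kkkkkkkkkkvMvff => kkkkkkkkkkvwvff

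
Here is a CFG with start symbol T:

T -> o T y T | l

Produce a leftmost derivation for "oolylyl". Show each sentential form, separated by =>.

T => oTyT   [T -> o T y T]
oTyT => ooTyTyT   [T -> o T y T]
ooTyTyT => oolyTyT   [T -> l]
oolyTyT => oolylyT   [T -> l]
oolylyT => oolylyl   [T -> l]

T => oTyT => ooTyTyT => oolyTyT => oolylyT => oolylyl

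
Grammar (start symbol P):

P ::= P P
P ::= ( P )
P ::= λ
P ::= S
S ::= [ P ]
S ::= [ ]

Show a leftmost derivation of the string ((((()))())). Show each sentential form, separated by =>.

P => (P) => ((P)) => ((PP)) => (((P)P)) => ((((P))P)) => (((((P)))P)) => ((((()))P)) => ((((()))(P))) => ((((()))()))

P => (P)   [P ::= ( P )]
(P) => ((P))   [P ::= ( P )]
((P)) => ((PP))   [P ::= P P]
((PP)) => (((P)P))   [P ::= ( P )]
(((P)P)) => ((((P))P))   [P ::= ( P )]
((((P))P)) => (((((P)))P))   [P ::= ( P )]
(((((P)))P)) => ((((()))P))   [P ::= λ]
((((()))P)) => ((((()))(P)))   [P ::= ( P )]
((((()))(P))) => ((((()))()))   [P ::= λ]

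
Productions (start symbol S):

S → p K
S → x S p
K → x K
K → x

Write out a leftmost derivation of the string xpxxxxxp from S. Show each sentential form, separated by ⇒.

S ⇒ xSp ⇒ xpKp ⇒ xpxKp ⇒ xpxxKp ⇒ xpxxxKp ⇒ xpxxxxKp ⇒ xpxxxxxp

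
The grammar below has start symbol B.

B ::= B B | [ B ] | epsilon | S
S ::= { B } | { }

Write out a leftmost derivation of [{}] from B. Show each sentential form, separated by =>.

B => [B] => [BB] => [BBB] => [BBBB] => [BBBBB] => [SBBBB] => [{B}BBBB] => [{}BBBB] => [{}BBB] => [{}BB] => [{}B] => [{}]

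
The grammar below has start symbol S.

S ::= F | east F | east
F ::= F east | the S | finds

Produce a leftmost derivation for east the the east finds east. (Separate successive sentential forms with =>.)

S => east F   [S ::= east F]
east F => east the S   [F ::= the S]
east the S => east the F   [S ::= F]
east the F => east the the S   [F ::= the S]
east the the S => east the the east F   [S ::= east F]
east the the east F => east the the east F east   [F ::= F east]
east the the east F east => east the the east finds east   [F ::= finds]

S => east F => east the S => east the F => east the the S => east the the east F => east the the east F east => east the the east finds east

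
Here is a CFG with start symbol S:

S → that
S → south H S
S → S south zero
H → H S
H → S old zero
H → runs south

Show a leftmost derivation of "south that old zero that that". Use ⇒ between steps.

S ⇒ south H S   [S → south H S]
south H S ⇒ south H S S   [H → H S]
south H S S ⇒ south S old zero S S   [H → S old zero]
south S old zero S S ⇒ south that old zero S S   [S → that]
south that old zero S S ⇒ south that old zero that S   [S → that]
south that old zero that S ⇒ south that old zero that that   [S → that]

S ⇒ south H S ⇒ south H S S ⇒ south S old zero S S ⇒ south that old zero S S ⇒ south that old zero that S ⇒ south that old zero that that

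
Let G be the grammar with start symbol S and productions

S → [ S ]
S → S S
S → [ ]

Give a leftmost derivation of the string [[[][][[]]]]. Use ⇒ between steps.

S⇒[S]⇒[[S]]⇒[[SS]]⇒[[[]S]]⇒[[[]SS]]⇒[[[][]S]]⇒[[[][][S]]]⇒[[[][][[]]]]

S ⇒ [S]   [S → [ S ]]
[S] ⇒ [[S]]   [S → [ S ]]
[[S]] ⇒ [[SS]]   [S → S S]
[[SS]] ⇒ [[[]S]]   [S → [ ]]
[[[]S]] ⇒ [[[]SS]]   [S → S S]
[[[]SS]] ⇒ [[[][]S]]   [S → [ ]]
[[[][]S]] ⇒ [[[][][S]]]   [S → [ S ]]
[[[][][S]]] ⇒ [[[][][[]]]]   [S → [ ]]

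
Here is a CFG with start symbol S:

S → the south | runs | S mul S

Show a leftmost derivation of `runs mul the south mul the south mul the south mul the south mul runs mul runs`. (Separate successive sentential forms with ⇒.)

S ⇒ S mul S   [S → S mul S]
S mul S ⇒ runs mul S   [S → runs]
runs mul S ⇒ runs mul S mul S   [S → S mul S]
runs mul S mul S ⇒ runs mul S mul S mul S   [S → S mul S]
runs mul S mul S mul S ⇒ runs mul the south mul S mul S   [S → the south]
runs mul the south mul S mul S ⇒ runs mul the south mul S mul S mul S   [S → S mul S]
runs mul the south mul S mul S mul S ⇒ runs mul the south mul S mul S mul S mul S   [S → S mul S]
runs mul the south mul S mul S mul S mul S ⇒ runs mul the south mul S mul S mul S mul S mul S   [S → S mul S]
runs mul the south mul S mul S mul S mul S mul S ⇒ runs mul the south mul the south mul S mul S mul S mul S   [S → the south]
runs mul the south mul the south mul S mul S mul S mul S ⇒ runs mul the south mul the south mul the south mul S mul S mul S   [S → the south]
runs mul the south mul the south mul the south mul S mul S mul S ⇒ runs mul the south mul the south mul the south mul the south mul S mul S   [S → the south]
runs mul the south mul the south mul the south mul the south mul S mul S ⇒ runs mul the south mul the south mul the south mul the south mul runs mul S   [S → runs]
runs mul the south mul the south mul the south mul the south mul runs mul S ⇒ runs mul the south mul the south mul the south mul the south mul runs mul runs   [S → runs]

S ⇒ S mul S ⇒ runs mul S ⇒ runs mul S mul S ⇒ runs mul S mul S mul S ⇒ runs mul the south mul S mul S ⇒ runs mul the south mul S mul S mul S ⇒ runs mul the south mul S mul S mul S mul S ⇒ runs mul the south mul S mul S mul S mul S mul S ⇒ runs mul the south mul the south mul S mul S mul S mul S ⇒ runs mul the south mul the south mul the south mul S mul S mul S ⇒ runs mul the south mul the south mul the south mul the south mul S mul S ⇒ runs mul the south mul the south mul the south mul the south mul runs mul S ⇒ runs mul the south mul the south mul the south mul the south mul runs mul runs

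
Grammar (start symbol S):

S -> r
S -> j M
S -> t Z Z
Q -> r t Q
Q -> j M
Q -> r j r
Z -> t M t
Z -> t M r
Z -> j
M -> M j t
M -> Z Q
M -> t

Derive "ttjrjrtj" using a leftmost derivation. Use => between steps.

S => tZZ => ttMtZ => ttZQtZ => ttjQtZ => ttjrjrtZ => ttjrjrtj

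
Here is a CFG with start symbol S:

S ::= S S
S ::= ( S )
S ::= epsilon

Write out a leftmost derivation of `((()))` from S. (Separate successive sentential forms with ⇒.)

S ⇒ (S)   [S ::= ( S )]
(S) ⇒ (SS)   [S ::= S S]
(SS) ⇒ (SSS)   [S ::= S S]
(SSS) ⇒ (SSSS)   [S ::= S S]
(SSSS) ⇒ ((S)SSS)   [S ::= ( S )]
((S)SSS) ⇒ (((S))SSS)   [S ::= ( S )]
(((S))SSS) ⇒ ((())SSS)   [S ::= epsilon]
((())SSS) ⇒ ((())SS)   [S ::= epsilon]
((())SS) ⇒ ((())S)   [S ::= epsilon]
((())S) ⇒ ((()))   [S ::= epsilon]

S ⇒ (S) ⇒ (SS) ⇒ (SSS) ⇒ (SSSS) ⇒ ((S)SSS) ⇒ (((S))SSS) ⇒ ((())SSS) ⇒ ((())SS) ⇒ ((())S) ⇒ ((()))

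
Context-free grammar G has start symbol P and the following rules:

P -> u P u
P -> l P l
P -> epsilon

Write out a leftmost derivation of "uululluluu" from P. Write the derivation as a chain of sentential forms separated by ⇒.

P ⇒ uPu ⇒ uuPuu ⇒ uulPluu ⇒ uuluPuluu ⇒ uululPluluu ⇒ uululluluu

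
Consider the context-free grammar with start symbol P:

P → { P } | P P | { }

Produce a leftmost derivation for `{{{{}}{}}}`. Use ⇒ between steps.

P ⇒ {P}   [P → { P }]
{P} ⇒ {{P}}   [P → { P }]
{{P}} ⇒ {{PP}}   [P → P P]
{{PP}} ⇒ {{{P}P}}   [P → { P }]
{{{P}P}} ⇒ {{{{}}P}}   [P → { }]
{{{{}}P}} ⇒ {{{{}}{}}}   [P → { }]

P ⇒ {P} ⇒ {{P}} ⇒ {{PP}} ⇒ {{{P}P}} ⇒ {{{{}}P}} ⇒ {{{{}}{}}}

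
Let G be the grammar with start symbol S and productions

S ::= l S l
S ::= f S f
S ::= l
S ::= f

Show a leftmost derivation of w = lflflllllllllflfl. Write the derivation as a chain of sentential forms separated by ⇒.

S⇒lSl⇒lfSfl⇒lflSlfl⇒lflfSflfl⇒lflflSlflfl⇒lflfllSllflfl⇒lflflllSlllflfl⇒lflfllllSllllflfl⇒lflflllllllllflfl

S ⇒ lSl   [S ::= l S l]
lSl ⇒ lfSfl   [S ::= f S f]
lfSfl ⇒ lflSlfl   [S ::= l S l]
lflSlfl ⇒ lflfSflfl   [S ::= f S f]
lflfSflfl ⇒ lflflSlflfl   [S ::= l S l]
lflflSlflfl ⇒ lflfllSllflfl   [S ::= l S l]
lflfllSllflfl ⇒ lflflllSlllflfl   [S ::= l S l]
lflflllSlllflfl ⇒ lflfllllSllllflfl   [S ::= l S l]
lflfllllSllllflfl ⇒ lflflllllllllflfl   [S ::= l]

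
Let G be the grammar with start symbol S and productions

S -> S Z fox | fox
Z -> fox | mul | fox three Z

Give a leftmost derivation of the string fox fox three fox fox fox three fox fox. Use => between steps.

S => S Z fox => S Z fox Z fox => fox Z fox Z fox => fox fox three Z fox Z fox => fox fox three fox fox Z fox => fox fox three fox fox fox three Z fox => fox fox three fox fox fox three fox fox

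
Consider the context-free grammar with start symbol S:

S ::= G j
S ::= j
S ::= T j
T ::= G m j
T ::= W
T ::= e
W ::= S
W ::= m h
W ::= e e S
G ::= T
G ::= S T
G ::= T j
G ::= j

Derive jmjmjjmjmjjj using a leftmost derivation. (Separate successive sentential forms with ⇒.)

S ⇒ Tj ⇒ Wj ⇒ Sj ⇒ Tjj ⇒ Gmjjj ⇒ Tmjjj ⇒ Gmjmjjj ⇒ Tjmjmjjj ⇒ Gmjjmjmjjj ⇒ Tmjjmjmjjj ⇒ Gmjmjjmjmjjj ⇒ jmjmjjmjmjjj

S ⇒ Tj   [S ::= T j]
Tj ⇒ Wj   [T ::= W]
Wj ⇒ Sj   [W ::= S]
Sj ⇒ Tjj   [S ::= T j]
Tjj ⇒ Gmjjj   [T ::= G m j]
Gmjjj ⇒ Tmjjj   [G ::= T]
Tmjjj ⇒ Gmjmjjj   [T ::= G m j]
Gmjmjjj ⇒ Tjmjmjjj   [G ::= T j]
Tjmjmjjj ⇒ Gmjjmjmjjj   [T ::= G m j]
Gmjjmjmjjj ⇒ Tmjjmjmjjj   [G ::= T]
Tmjjmjmjjj ⇒ Gmjmjjmjmjjj   [T ::= G m j]
Gmjmjjmjmjjj ⇒ jmjmjjmjmjjj   [G ::= j]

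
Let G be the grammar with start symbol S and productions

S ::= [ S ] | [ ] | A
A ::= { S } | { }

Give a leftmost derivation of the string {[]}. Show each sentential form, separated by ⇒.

S ⇒ A   [S ::= A]
A ⇒ {S}   [A ::= { S }]
{S} ⇒ {[]}   [S ::= [ ]]

S⇒A⇒{S}⇒{[]}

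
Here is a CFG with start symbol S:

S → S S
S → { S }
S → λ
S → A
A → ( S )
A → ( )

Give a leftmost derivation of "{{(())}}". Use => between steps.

S => SS => {S}S => {{S}}S => {{SS}}S => {{AS}}S => {{(S)S}}S => {{(A)S}}S => {{(())S}}S => {{(())}}S => {{(())}}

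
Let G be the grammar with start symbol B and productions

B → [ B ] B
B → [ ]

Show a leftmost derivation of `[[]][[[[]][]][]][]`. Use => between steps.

B=>[B]B=>[[]]B=>[[]][B]B=>[[]][[B]B]B=>[[]][[[B]B]B]B=>[[]][[[[]]B]B]B=>[[]][[[[]][]]B]B=>[[]][[[[]][]][]]B=>[[]][[[[]][]][]][]

B => [B]B   [B → [ B ] B]
[B]B => [[]]B   [B → [ ]]
[[]]B => [[]][B]B   [B → [ B ] B]
[[]][B]B => [[]][[B]B]B   [B → [ B ] B]
[[]][[B]B]B => [[]][[[B]B]B]B   [B → [ B ] B]
[[]][[[B]B]B]B => [[]][[[[]]B]B]B   [B → [ ]]
[[]][[[[]]B]B]B => [[]][[[[]][]]B]B   [B → [ ]]
[[]][[[[]][]]B]B => [[]][[[[]][]][]]B   [B → [ ]]
[[]][[[[]][]][]]B => [[]][[[[]][]][]][]   [B → [ ]]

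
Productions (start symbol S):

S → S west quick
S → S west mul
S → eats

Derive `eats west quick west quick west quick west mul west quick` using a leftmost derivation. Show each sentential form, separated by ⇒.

S ⇒ S west quick   [S → S west quick]
S west quick ⇒ S west mul west quick   [S → S west mul]
S west mul west quick ⇒ S west quick west mul west quick   [S → S west quick]
S west quick west mul west quick ⇒ S west quick west quick west mul west quick   [S → S west quick]
S west quick west quick west mul west quick ⇒ S west quick west quick west quick west mul west quick   [S → S west quick]
S west quick west quick west quick west mul west quick ⇒ eats west quick west quick west quick west mul west quick   [S → eats]

S ⇒ S west quick ⇒ S west mul west quick ⇒ S west quick west mul west quick ⇒ S west quick west quick west mul west quick ⇒ S west quick west quick west quick west mul west quick ⇒ eats west quick west quick west quick west mul west quick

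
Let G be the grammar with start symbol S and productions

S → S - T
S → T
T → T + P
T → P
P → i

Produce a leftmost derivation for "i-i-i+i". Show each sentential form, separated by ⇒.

S ⇒ S-T   [S → S - T]
S-T ⇒ S-T-T   [S → S - T]
S-T-T ⇒ T-T-T   [S → T]
T-T-T ⇒ P-T-T   [T → P]
P-T-T ⇒ i-T-T   [P → i]
i-T-T ⇒ i-P-T   [T → P]
i-P-T ⇒ i-i-T   [P → i]
i-i-T ⇒ i-i-T+P   [T → T + P]
i-i-T+P ⇒ i-i-P+P   [T → P]
i-i-P+P ⇒ i-i-i+P   [P → i]
i-i-i+P ⇒ i-i-i+i   [P → i]

S ⇒ S-T ⇒ S-T-T ⇒ T-T-T ⇒ P-T-T ⇒ i-T-T ⇒ i-P-T ⇒ i-i-T ⇒ i-i-T+P ⇒ i-i-P+P ⇒ i-i-i+P ⇒ i-i-i+i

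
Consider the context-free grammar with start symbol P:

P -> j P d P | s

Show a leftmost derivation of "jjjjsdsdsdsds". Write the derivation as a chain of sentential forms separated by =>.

P => jPdP => jjPdPdP => jjjPdPdPdP => jjjjPdPdPdPdP => jjjjsdPdPdPdP => jjjjsdsdPdPdP => jjjjsdsdsdPdP => jjjjsdsdsdsdP => jjjjsdsdsdsds

P => jPdP   [P -> j P d P]
jPdP => jjPdPdP   [P -> j P d P]
jjPdPdP => jjjPdPdPdP   [P -> j P d P]
jjjPdPdPdP => jjjjPdPdPdPdP   [P -> j P d P]
jjjjPdPdPdPdP => jjjjsdPdPdPdP   [P -> s]
jjjjsdPdPdPdP => jjjjsdsdPdPdP   [P -> s]
jjjjsdsdPdPdP => jjjjsdsdsdPdP   [P -> s]
jjjjsdsdsdPdP => jjjjsdsdsdsdP   [P -> s]
jjjjsdsdsdsdP => jjjjsdsdsdsds   [P -> s]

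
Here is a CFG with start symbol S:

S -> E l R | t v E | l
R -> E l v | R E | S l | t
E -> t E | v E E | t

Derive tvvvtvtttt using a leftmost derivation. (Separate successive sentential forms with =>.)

S => tvE => tvvEE => tvvvEEE => tvvvtEE => tvvvtvEEE => tvvvtvtEEE => tvvvtvttEE => tvvvtvtttE => tvvvtvtttt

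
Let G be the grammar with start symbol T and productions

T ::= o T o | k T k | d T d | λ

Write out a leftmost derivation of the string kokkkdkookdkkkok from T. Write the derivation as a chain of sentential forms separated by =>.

T => kTk   [T ::= k T k]
kTk => koTok   [T ::= o T o]
koTok => kokTkok   [T ::= k T k]
kokTkok => kokkTkkok   [T ::= k T k]
kokkTkkok => kokkkTkkkok   [T ::= k T k]
kokkkTkkkok => kokkkdTdkkkok   [T ::= d T d]
kokkkdTdkkkok => kokkkdkTkdkkkok   [T ::= k T k]
kokkkdkTkdkkkok => kokkkdkoTokdkkkok   [T ::= o T o]
kokkkdkoTokdkkkok => kokkkdkookdkkkok   [T ::= λ]

T=>kTk=>koTok=>kokTkok=>kokkTkkok=>kokkkTkkkok=>kokkkdTdkkkok=>kokkkdkTkdkkkok=>kokkkdkoTokdkkkok=>kokkkdkookdkkkok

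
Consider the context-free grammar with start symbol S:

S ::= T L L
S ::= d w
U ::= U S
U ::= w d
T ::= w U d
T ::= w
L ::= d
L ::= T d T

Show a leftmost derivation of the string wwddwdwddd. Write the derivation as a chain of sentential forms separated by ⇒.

S⇒TLL⇒wUdLL⇒wUSdLL⇒wUSSdLL⇒wwdSSdLL⇒wwddwSdLL⇒wwddwdwdLL⇒wwddwdwddL⇒wwddwdwddd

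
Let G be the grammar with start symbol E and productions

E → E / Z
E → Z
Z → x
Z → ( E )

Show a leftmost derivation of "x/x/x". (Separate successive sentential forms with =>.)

E => E/Z => E/Z/Z => Z/Z/Z => x/Z/Z => x/x/Z => x/x/x

E => E/Z   [E → E / Z]
E/Z => E/Z/Z   [E → E / Z]
E/Z/Z => Z/Z/Z   [E → Z]
Z/Z/Z => x/Z/Z   [Z → x]
x/Z/Z => x/x/Z   [Z → x]
x/x/Z => x/x/x   [Z → x]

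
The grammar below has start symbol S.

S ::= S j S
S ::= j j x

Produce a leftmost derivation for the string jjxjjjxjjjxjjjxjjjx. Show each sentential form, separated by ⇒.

S ⇒ SjS ⇒ SjSjS ⇒ SjSjSjS ⇒ SjSjSjSjS ⇒ jjxjSjSjSjS ⇒ jjxjjjxjSjSjS ⇒ jjxjjjxjjjxjSjS ⇒ jjxjjjxjjjxjjjxjS ⇒ jjxjjjxjjjxjjjxjjjx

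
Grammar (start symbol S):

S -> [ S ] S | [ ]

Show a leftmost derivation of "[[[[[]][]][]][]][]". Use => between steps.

S => [S]S   [S -> [ S ] S]
[S]S => [[S]S]S   [S -> [ S ] S]
[[S]S]S => [[[S]S]S]S   [S -> [ S ] S]
[[[S]S]S]S => [[[[S]S]S]S]S   [S -> [ S ] S]
[[[[S]S]S]S]S => [[[[[]]S]S]S]S   [S -> [ ]]
[[[[[]]S]S]S]S => [[[[[]][]]S]S]S   [S -> [ ]]
[[[[[]][]]S]S]S => [[[[[]][]][]]S]S   [S -> [ ]]
[[[[[]][]][]]S]S => [[[[[]][]][]][]]S   [S -> [ ]]
[[[[[]][]][]][]]S => [[[[[]][]][]][]][]   [S -> [ ]]

S => [S]S => [[S]S]S => [[[S]S]S]S => [[[[S]S]S]S]S => [[[[[]]S]S]S]S => [[[[[]][]]S]S]S => [[[[[]][]][]]S]S => [[[[[]][]][]][]]S => [[[[[]][]][]][]][]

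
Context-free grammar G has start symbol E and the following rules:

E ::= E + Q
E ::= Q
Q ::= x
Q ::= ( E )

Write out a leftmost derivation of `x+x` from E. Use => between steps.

E=>E+Q=>Q+Q=>x+Q=>x+x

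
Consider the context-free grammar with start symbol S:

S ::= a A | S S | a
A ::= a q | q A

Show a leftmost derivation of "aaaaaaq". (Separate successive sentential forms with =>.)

S=>SS=>aS=>aSS=>aaS=>aaSS=>aaaS=>aaaSS=>aaaaS=>aaaaaA=>aaaaaaq

S => SS   [S ::= S S]
SS => aS   [S ::= a]
aS => aSS   [S ::= S S]
aSS => aaS   [S ::= a]
aaS => aaSS   [S ::= S S]
aaSS => aaaS   [S ::= a]
aaaS => aaaSS   [S ::= S S]
aaaSS => aaaaS   [S ::= a]
aaaaS => aaaaaA   [S ::= a A]
aaaaaA => aaaaaaq   [A ::= a q]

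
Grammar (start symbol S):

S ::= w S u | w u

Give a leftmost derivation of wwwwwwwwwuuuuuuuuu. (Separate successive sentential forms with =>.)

S=>wSu=>wwSuu=>wwwSuuu=>wwwwSuuuu=>wwwwwSuuuuu=>wwwwwwSuuuuuu=>wwwwwwwSuuuuuuu=>wwwwwwwwSuuuuuuuu=>wwwwwwwwwuuuuuuuuu

S => wSu   [S ::= w S u]
wSu => wwSuu   [S ::= w S u]
wwSuu => wwwSuuu   [S ::= w S u]
wwwSuuu => wwwwSuuuu   [S ::= w S u]
wwwwSuuuu => wwwwwSuuuuu   [S ::= w S u]
wwwwwSuuuuu => wwwwwwSuuuuuu   [S ::= w S u]
wwwwwwSuuuuuu => wwwwwwwSuuuuuuu   [S ::= w S u]
wwwwwwwSuuuuuuu => wwwwwwwwSuuuuuuuu   [S ::= w S u]
wwwwwwwwSuuuuuuuu => wwwwwwwwwuuuuuuuuu   [S ::= w u]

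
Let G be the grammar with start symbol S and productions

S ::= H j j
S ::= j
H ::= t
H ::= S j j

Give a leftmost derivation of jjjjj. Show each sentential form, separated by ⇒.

S ⇒ Hjj ⇒ Sjjjj ⇒ jjjjj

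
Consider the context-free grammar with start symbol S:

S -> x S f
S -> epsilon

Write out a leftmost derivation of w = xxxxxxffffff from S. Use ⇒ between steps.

S ⇒ xSf ⇒ xxSff ⇒ xxxSfff ⇒ xxxxSffff ⇒ xxxxxSfffff ⇒ xxxxxxSffffff ⇒ xxxxxxffffff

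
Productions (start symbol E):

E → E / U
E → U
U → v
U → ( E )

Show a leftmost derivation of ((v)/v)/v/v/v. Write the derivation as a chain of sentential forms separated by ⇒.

E ⇒ E/U ⇒ E/U/U ⇒ E/U/U/U ⇒ U/U/U/U ⇒ (E)/U/U/U ⇒ (E/U)/U/U/U ⇒ (U/U)/U/U/U ⇒ ((E)/U)/U/U/U ⇒ ((U)/U)/U/U/U ⇒ ((v)/U)/U/U/U ⇒ ((v)/v)/U/U/U ⇒ ((v)/v)/v/U/U ⇒ ((v)/v)/v/v/U ⇒ ((v)/v)/v/v/v

E ⇒ E/U   [E → E / U]
E/U ⇒ E/U/U   [E → E / U]
E/U/U ⇒ E/U/U/U   [E → E / U]
E/U/U/U ⇒ U/U/U/U   [E → U]
U/U/U/U ⇒ (E)/U/U/U   [U → ( E )]
(E)/U/U/U ⇒ (E/U)/U/U/U   [E → E / U]
(E/U)/U/U/U ⇒ (U/U)/U/U/U   [E → U]
(U/U)/U/U/U ⇒ ((E)/U)/U/U/U   [U → ( E )]
((E)/U)/U/U/U ⇒ ((U)/U)/U/U/U   [E → U]
((U)/U)/U/U/U ⇒ ((v)/U)/U/U/U   [U → v]
((v)/U)/U/U/U ⇒ ((v)/v)/U/U/U   [U → v]
((v)/v)/U/U/U ⇒ ((v)/v)/v/U/U   [U → v]
((v)/v)/v/U/U ⇒ ((v)/v)/v/v/U   [U → v]
((v)/v)/v/v/U ⇒ ((v)/v)/v/v/v   [U → v]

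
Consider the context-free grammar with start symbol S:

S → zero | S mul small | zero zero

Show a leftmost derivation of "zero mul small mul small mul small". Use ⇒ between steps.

S ⇒ S mul small   [S → S mul small]
S mul small ⇒ S mul small mul small   [S → S mul small]
S mul small mul small ⇒ S mul small mul small mul small   [S → S mul small]
S mul small mul small mul small ⇒ zero mul small mul small mul small   [S → zero]

S ⇒ S mul small ⇒ S mul small mul small ⇒ S mul small mul small mul small ⇒ zero mul small mul small mul small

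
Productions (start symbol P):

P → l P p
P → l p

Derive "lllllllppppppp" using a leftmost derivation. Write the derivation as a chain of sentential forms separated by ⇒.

P ⇒ lPp ⇒ llPpp ⇒ lllPppp ⇒ llllPpppp ⇒ lllllPppppp ⇒ llllllPpppppp ⇒ lllllllppppppp

P ⇒ lPp   [P → l P p]
lPp ⇒ llPpp   [P → l P p]
llPpp ⇒ lllPppp   [P → l P p]
lllPppp ⇒ llllPpppp   [P → l P p]
llllPpppp ⇒ lllllPppppp   [P → l P p]
lllllPppppp ⇒ llllllPpppppp   [P → l P p]
llllllPpppppp ⇒ lllllllppppppp   [P → l p]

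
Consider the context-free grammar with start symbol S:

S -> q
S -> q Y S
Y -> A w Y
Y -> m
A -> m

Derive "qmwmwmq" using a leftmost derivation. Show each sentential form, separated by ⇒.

S ⇒ qYS   [S -> q Y S]
qYS ⇒ qAwYS   [Y -> A w Y]
qAwYS ⇒ qmwYS   [A -> m]
qmwYS ⇒ qmwAwYS   [Y -> A w Y]
qmwAwYS ⇒ qmwmwYS   [A -> m]
qmwmwYS ⇒ qmwmwmS   [Y -> m]
qmwmwmS ⇒ qmwmwmq   [S -> q]

S ⇒ qYS ⇒ qAwYS ⇒ qmwYS ⇒ qmwAwYS ⇒ qmwmwYS ⇒ qmwmwmS ⇒ qmwmwmq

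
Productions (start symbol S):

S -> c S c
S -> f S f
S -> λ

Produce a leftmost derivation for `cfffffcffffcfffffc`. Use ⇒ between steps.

S ⇒ cSc ⇒ cfSfc ⇒ cffSffc ⇒ cfffSfffc ⇒ cffffSffffc ⇒ cfffffSfffffc ⇒ cfffffcScfffffc ⇒ cfffffcfSfcfffffc ⇒ cfffffcffSffcfffffc ⇒ cfffffcffffcfffffc

S ⇒ cSc   [S -> c S c]
cSc ⇒ cfSfc   [S -> f S f]
cfSfc ⇒ cffSffc   [S -> f S f]
cffSffc ⇒ cfffSfffc   [S -> f S f]
cfffSfffc ⇒ cffffSffffc   [S -> f S f]
cffffSffffc ⇒ cfffffSfffffc   [S -> f S f]
cfffffSfffffc ⇒ cfffffcScfffffc   [S -> c S c]
cfffffcScfffffc ⇒ cfffffcfSfcfffffc   [S -> f S f]
cfffffcfSfcfffffc ⇒ cfffffcffSffcfffffc   [S -> f S f]
cfffffcffSffcfffffc ⇒ cfffffcffffcfffffc   [S -> λ]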